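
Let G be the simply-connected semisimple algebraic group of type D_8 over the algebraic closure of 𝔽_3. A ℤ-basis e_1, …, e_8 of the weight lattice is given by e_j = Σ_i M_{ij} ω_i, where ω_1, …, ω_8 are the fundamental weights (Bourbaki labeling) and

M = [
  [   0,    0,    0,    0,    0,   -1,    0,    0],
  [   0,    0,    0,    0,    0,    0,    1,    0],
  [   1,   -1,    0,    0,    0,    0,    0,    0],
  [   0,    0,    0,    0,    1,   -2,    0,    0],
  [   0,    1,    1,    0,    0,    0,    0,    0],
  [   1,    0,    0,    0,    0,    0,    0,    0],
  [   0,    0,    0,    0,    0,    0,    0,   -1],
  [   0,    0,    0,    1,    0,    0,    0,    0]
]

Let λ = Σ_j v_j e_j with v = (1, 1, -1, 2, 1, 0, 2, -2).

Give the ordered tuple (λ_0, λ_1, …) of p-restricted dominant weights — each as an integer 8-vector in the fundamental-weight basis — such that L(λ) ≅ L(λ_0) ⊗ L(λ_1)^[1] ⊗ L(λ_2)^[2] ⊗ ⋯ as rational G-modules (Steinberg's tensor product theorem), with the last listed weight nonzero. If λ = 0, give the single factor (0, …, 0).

((0, 2, 0, 1, 0, 1, 2, 2),)

ω-coordinates c = M·v, v = (1, 1, -1, 2, 1, 0, 2, -2):
  c_1 = (0)·(1) + (0)·(1) + (0)·(-1) + (0)·(2) + (0)·(1) + (-1)·(0) + (0)·(2) + (0)·(-2) = 0
  c_2 = (0)·(1) + (0)·(1) + (0)·(-1) + (0)·(2) + (0)·(1) + (0)·(0) + (1)·(2) + (0)·(-2) = 2
  c_3 = (1)·(1) + (-1)·(1) + (0)·(-1) + (0)·(2) + (0)·(1) + (0)·(0) + (0)·(2) + (0)·(-2) = 0
  c_4 = (0)·(1) + (0)·(1) + (0)·(-1) + (0)·(2) + (1)·(1) + (-2)·(0) + (0)·(2) + (0)·(-2) = 1
  c_5 = (0)·(1) + (1)·(1) + (1)·(-1) + (0)·(2) + (0)·(1) + (0)·(0) + (0)·(2) + (0)·(-2) = 0
  c_6 = (1)·(1) + (0)·(1) + (0)·(-1) + (0)·(2) + (0)·(1) + (0)·(0) + (0)·(2) + (0)·(-2) = 1
  c_7 = (0)·(1) + (0)·(1) + (0)·(-1) + (0)·(2) + (0)·(1) + (0)·(0) + (0)·(2) + (-1)·(-2) = 2
  c_8 = (0)·(1) + (0)·(1) + (0)·(-1) + (1)·(2) + (0)·(1) + (0)·(0) + (0)·(2) + (0)·(-2) = 2
Expand coordinatewise in base 3:
  c_1 = 0
  c_2 = 2 = 2·3^0
  c_3 = 0
  c_4 = 1 = 1·3^0
  c_5 = 0
  c_6 = 1 = 1·3^0
  c_7 = 2 = 2·3^0
  c_8 = 2 = 2·3^0
λ_0 = (0, 2, 0, 1, 0, 1, 2, 2)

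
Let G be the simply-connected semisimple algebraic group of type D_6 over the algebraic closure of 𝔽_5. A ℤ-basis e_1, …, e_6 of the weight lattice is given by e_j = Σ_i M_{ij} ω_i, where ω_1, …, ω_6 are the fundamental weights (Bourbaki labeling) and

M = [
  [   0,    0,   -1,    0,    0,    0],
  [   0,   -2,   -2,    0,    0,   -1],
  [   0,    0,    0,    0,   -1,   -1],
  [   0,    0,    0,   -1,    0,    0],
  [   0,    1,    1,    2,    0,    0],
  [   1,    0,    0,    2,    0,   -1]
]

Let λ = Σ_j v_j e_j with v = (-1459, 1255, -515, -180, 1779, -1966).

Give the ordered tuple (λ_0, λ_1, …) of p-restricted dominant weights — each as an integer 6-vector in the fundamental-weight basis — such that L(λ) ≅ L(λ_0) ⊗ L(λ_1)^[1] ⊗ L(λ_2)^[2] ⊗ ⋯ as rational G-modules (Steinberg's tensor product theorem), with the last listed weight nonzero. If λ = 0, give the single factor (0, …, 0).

((0, 1, 2, 0, 0, 2), (3, 2, 2, 1, 1, 4), (0, 4, 2, 2, 0, 0), (4, 3, 1, 1, 3, 1))

Compute c_i = Σ_j M_{ij} v_j with v = (-1459, 1255, -515, -180, 1779, -1966):
  c_1 = 0*-1459 + 0*1255 + -1*-515 + 0*-180 + 0*1779 + 0*-1966 = 515
  c_2 = 0*-1459 + -2*1255 + -2*-515 + 0*-180 + 0*1779 + -1*-1966 = 486
  c_3 = 0*-1459 + 0*1255 + 0*-515 + 0*-180 + -1*1779 + -1*-1966 = 187
  c_4 = 0*-1459 + 0*1255 + 0*-515 + -1*-180 + 0*1779 + 0*-1966 = 180
  c_5 = 0*-1459 + 1*1255 + 1*-515 + 2*-180 + 0*1779 + 0*-1966 = 380
  c_6 = 1*-1459 + 0*1255 + 0*-515 + 2*-180 + 0*1779 + -1*-1966 = 147
Base-5 expansion of each c_i:
  c_1 = 515 = 0·5^0 + 3·5^1 + 0·5^2 + 4·5^3
  c_2 = 486 = 1·5^0 + 2·5^1 + 4·5^2 + 3·5^3
  c_3 = 187 = 2·5^0 + 2·5^1 + 2·5^2 + 1·5^3
  c_4 = 180 = 0·5^0 + 1·5^1 + 2·5^2 + 1·5^3
  c_5 = 380 = 0·5^0 + 1·5^1 + 0·5^2 + 3·5^3
  c_6 = 147 = 2·5^0 + 4·5^1 + 0·5^2 + 1·5^3
λ_0 = (0, 1, 2, 0, 0, 2)
λ_1 = (3, 2, 2, 1, 1, 4)
λ_2 = (0, 4, 2, 2, 0, 0)
λ_3 = (4, 3, 1, 1, 3, 1)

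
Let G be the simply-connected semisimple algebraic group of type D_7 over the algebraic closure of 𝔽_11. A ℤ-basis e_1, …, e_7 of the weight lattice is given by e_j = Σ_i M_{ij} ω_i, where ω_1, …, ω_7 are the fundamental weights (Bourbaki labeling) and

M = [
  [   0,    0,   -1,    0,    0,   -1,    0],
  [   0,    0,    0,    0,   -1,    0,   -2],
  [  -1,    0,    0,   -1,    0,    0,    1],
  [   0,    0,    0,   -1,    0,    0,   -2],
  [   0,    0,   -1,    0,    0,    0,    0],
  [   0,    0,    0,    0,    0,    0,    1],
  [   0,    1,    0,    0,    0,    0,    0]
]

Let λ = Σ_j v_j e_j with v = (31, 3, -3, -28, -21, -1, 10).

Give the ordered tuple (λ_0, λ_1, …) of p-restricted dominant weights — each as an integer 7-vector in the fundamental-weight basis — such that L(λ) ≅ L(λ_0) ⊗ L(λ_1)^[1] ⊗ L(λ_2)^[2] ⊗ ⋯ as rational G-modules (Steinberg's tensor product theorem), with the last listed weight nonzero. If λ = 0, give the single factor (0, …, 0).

((4, 1, 7, 8, 3, 10, 3),)

ω-coordinates c = M·v, v = (31, 3, -3, -28, -21, -1, 10):
  c_1 = 0·31 + 0·3 + (-1)·(-3) + (0)·(-28) + (0)·(-21) + (-1)·(-1) + 0·10 = 4
  c_2 = 0·31 + 0·3 + (0)·(-3) + (0)·(-28) + (-1)·(-21) + (0)·(-1) + (-2)·(10) = 1
  c_3 = (-1)·(31) + 0·3 + (0)·(-3) + (-1)·(-28) + (0)·(-21) + (0)·(-1) + 1·10 = 7
  c_4 = 0·31 + 0·3 + (0)·(-3) + (-1)·(-28) + (0)·(-21) + (0)·(-1) + (-2)·(10) = 8
  c_5 = 0·31 + 0·3 + (-1)·(-3) + (0)·(-28) + (0)·(-21) + (0)·(-1) + 0·10 = 3
  c_6 = 0·31 + 0·3 + (0)·(-3) + (0)·(-28) + (0)·(-21) + (0)·(-1) + 1·10 = 10
  c_7 = 0·31 + 1·3 + (0)·(-3) + (0)·(-28) + (0)·(-21) + (0)·(-1) + 0·10 = 3
p = 11; digits c_i = Σ_j d_{ij}·11^j, 0 ≤ d_{ij} < 11:
  c_1 = 4 = 4·11^0
  c_2 = 1 = 1·11^0
  c_3 = 7 = 7·11^0
  c_4 = 8 = 8·11^0
  c_5 = 3 = 3·11^0
  c_6 = 10 = 10·11^0
  c_7 = 3 = 3·11^0
p-restricted factor λ_0 = (4, 1, 7, 8, 3, 10, 3)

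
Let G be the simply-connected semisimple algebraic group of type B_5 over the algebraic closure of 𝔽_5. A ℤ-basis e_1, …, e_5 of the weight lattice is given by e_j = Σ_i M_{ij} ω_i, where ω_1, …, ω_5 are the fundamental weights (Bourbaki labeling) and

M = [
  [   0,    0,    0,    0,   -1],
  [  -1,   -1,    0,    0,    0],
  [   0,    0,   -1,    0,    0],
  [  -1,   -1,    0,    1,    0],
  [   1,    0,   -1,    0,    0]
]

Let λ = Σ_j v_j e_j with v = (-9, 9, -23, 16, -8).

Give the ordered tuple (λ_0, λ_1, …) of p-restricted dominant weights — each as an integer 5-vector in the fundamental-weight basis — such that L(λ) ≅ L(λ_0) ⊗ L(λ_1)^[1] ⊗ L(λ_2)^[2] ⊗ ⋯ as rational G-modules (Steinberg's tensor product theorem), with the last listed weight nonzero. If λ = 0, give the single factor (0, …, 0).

((3, 0, 3, 1, 4), (1, 0, 4, 3, 2))

ω-coordinates c = M·v, v = (-9, 9, -23, 16, -8):
  c_1 = (0)·(-9) + 0·9 + (0)·(-23) + 0·16 + (-1)·(-8) = 8
  c_2 = (-1)·(-9) + (-1)·(9) + (0)·(-23) + 0·16 + (0)·(-8) = 0
  c_3 = (0)·(-9) + 0·9 + (-1)·(-23) + 0·16 + (0)·(-8) = 23
  c_4 = (-1)·(-9) + (-1)·(9) + (0)·(-23) + 1·16 + (0)·(-8) = 16
  c_5 = (1)·(-9) + 0·9 + (-1)·(-23) + 0·16 + (0)·(-8) = 14
p = 5; digits c_i = Σ_j d_{ij}·5^j, 0 ≤ d_{ij} < 5:
  c_1 = 8 = 3·5^0 + 1·5^1
  c_2 = 0
  c_3 = 23 = 3·5^0 + 4·5^1
  c_4 = 16 = 1·5^0 + 3·5^1
  c_5 = 14 = 4·5^0 + 2·5^1
λ_0 = (3, 0, 3, 1, 4)
λ_1 = (1, 0, 4, 3, 2)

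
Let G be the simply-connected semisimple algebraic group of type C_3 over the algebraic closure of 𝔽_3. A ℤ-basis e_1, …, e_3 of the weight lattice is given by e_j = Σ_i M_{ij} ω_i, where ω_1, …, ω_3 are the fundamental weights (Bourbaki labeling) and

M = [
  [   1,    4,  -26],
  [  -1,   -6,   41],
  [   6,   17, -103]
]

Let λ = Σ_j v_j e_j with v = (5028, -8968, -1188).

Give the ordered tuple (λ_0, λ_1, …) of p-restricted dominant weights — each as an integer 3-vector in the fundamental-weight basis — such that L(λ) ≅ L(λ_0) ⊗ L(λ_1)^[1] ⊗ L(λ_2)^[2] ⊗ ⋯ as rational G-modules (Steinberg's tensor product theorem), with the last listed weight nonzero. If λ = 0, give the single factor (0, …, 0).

((2, 0, 1), (2, 0, 1), (1, 2, 2), (1, 2, 2))

Converting to the ω-basis (c_i = row i of M dotted with v = (5028, -8968, -1188)):
  c_1 = (1)·(5028) + (4)·(-8968) + (-26)·(-1188) = 44
  c_2 = (-1)·(5028) + (-6)·(-8968) + (41)·(-1188) = 72
  c_3 = (6)·(5028) + (17)·(-8968) + (-103)·(-1188) = 76
p = 3; digits c_i = Σ_j d_{ij}·3^j, 0 ≤ d_{ij} < 3:
  c_1 = 44 = 2·3^0 + 2·3^1 + 1·3^2 + 1·3^3
  c_2 = 72 = 0·3^0 + 0·3^1 + 2·3^2 + 2·3^3
  c_3 = 76 = 1·3^0 + 1·3^1 + 2·3^2 + 2·3^3
Factor λ_0 = (2, 0, 1)
Factor λ_1 = (2, 0, 1)
Factor λ_2 = (1, 2, 2)
Factor λ_3 = (1, 2, 2)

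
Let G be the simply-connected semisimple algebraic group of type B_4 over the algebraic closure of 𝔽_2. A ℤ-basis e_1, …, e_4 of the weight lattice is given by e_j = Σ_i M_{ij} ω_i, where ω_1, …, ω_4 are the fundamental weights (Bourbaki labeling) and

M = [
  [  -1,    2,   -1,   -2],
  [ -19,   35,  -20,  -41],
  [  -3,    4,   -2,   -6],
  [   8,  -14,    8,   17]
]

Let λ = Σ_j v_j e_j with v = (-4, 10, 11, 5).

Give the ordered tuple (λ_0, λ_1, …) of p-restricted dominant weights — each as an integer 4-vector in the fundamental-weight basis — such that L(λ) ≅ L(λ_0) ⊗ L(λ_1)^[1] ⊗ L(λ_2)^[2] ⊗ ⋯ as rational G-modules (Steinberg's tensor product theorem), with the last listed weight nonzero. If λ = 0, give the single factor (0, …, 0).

Change of basis e → ω: c = M·v where v = (-4, 10, 11, 5):
  c_1 = -1*-4 + 2*10 + -1*11 + -2*5 = 3
  c_2 = -19*-4 + 35*10 + -20*11 + -41*5 = 1
  c_3 = -3*-4 + 4*10 + -2*11 + -6*5 = 0
  c_4 = 8*-4 + -14*10 + 8*11 + 17*5 = 1
Base-2 expansion of each c_i:
  c_1 = 3 = 1·2^0 + 1·2^1
  c_2 = 1 = 1·2^0
  c_3 = 0
  c_4 = 1 = 1·2^0
p-restricted factor λ_0 = (1, 1, 0, 1)
p-restricted factor λ_1 = (1, 0, 0, 0)

((1, 1, 0, 1), (1, 0, 0, 0))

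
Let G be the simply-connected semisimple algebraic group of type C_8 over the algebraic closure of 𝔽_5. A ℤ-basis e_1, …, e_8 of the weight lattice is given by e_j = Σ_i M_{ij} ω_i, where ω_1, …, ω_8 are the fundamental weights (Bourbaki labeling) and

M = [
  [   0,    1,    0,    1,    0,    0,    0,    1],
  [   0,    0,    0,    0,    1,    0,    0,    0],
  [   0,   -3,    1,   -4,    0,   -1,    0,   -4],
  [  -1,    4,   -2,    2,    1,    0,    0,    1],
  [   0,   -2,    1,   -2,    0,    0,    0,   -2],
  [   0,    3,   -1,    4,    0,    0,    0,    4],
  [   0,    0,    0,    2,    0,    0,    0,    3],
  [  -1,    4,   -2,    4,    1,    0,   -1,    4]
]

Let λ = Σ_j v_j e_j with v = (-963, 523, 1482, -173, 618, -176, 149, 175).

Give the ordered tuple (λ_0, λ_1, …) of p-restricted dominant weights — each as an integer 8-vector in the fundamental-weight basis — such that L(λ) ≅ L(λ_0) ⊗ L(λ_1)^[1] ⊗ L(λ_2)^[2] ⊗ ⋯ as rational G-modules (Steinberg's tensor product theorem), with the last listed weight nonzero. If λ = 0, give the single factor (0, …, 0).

Converting to the ω-basis (c_i = row i of M dotted with v = (-963, 523, 1482, -173, 618, -176, 149, 175)):
  c_1 = (0)·(-963) + 1·523 + 0·1482 + (1)·(-173) + 0·618 + (0)·(-176) + 0·149 + 1·175 = 525
  c_2 = (0)·(-963) + 0·523 + 0·1482 + (0)·(-173) + 1·618 + (0)·(-176) + 0·149 + 0·175 = 618
  c_3 = (0)·(-963) + (-3)·(523) + 1·1482 + (-4)·(-173) + 0·618 + (-1)·(-176) + 0·149 + (-4)·(175) = 81
  c_4 = (-1)·(-963) + 4·523 + (-2)·(1482) + (2)·(-173) + 1·618 + (0)·(-176) + 0·149 + 1·175 = 538
  c_5 = (0)·(-963) + (-2)·(523) + 1·1482 + (-2)·(-173) + 0·618 + (0)·(-176) + 0·149 + (-2)·(175) = 432
  c_6 = (0)·(-963) + 3·523 + (-1)·(1482) + (4)·(-173) + 0·618 + (0)·(-176) + 0·149 + 4·175 = 95
  c_7 = (0)·(-963) + 0·523 + 0·1482 + (2)·(-173) + 0·618 + (0)·(-176) + 0·149 + 3·175 = 179
  c_8 = (-1)·(-963) + 4·523 + (-2)·(1482) + (4)·(-173) + 1·618 + (0)·(-176) + (-1)·(149) + 4·175 = 568
Expand coordinatewise in base 5:
  c_1 = 525 = 0·5^0 + 0·5^1 + 1·5^2 + 4·5^3
  c_2 = 618 = 3·5^0 + 3·5^1 + 4·5^2 + 4·5^3
  c_3 = 81 = 1·5^0 + 1·5^1 + 3·5^2
  c_4 = 538 = 3·5^0 + 2·5^1 + 1·5^2 + 4·5^3
  c_5 = 432 = 2·5^0 + 1·5^1 + 2·5^2 + 3·5^3
  c_6 = 95 = 0·5^0 + 4·5^1 + 3·5^2
  c_7 = 179 = 4·5^0 + 0·5^1 + 2·5^2 + 1·5^3
  c_8 = 568 = 3·5^0 + 3·5^1 + 2·5^2 + 4·5^3
Factor λ_0 = (0, 3, 1, 3, 2, 0, 4, 3)
Factor λ_1 = (0, 3, 1, 2, 1, 4, 0, 3)
Factor λ_2 = (1, 4, 3, 1, 2, 3, 2, 2)
Factor λ_3 = (4, 4, 0, 4, 3, 0, 1, 4)

((0, 3, 1, 3, 2, 0, 4, 3), (0, 3, 1, 2, 1, 4, 0, 3), (1, 4, 3, 1, 2, 3, 2, 2), (4, 4, 0, 4, 3, 0, 1, 4))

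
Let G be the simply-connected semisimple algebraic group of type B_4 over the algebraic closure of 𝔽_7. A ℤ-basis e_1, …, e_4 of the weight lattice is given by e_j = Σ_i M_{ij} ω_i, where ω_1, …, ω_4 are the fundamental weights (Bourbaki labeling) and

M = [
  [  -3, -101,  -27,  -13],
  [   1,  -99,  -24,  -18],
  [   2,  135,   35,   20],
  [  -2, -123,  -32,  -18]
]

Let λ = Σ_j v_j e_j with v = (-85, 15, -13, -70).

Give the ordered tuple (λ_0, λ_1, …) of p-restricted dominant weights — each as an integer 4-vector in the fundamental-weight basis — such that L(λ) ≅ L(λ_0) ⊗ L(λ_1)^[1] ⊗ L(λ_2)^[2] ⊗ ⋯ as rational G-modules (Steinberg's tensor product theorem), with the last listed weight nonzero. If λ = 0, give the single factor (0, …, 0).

In the fundamental-weight basis, λ has coordinates c = M·v (v = (-85, 15, -13, -70)):
  c_1 = -3*-85 + -101*15 + -27*-13 + -13*-70 = 1
  c_2 = 1*-85 + -99*15 + -24*-13 + -18*-70 = 2
  c_3 = 2*-85 + 135*15 + 35*-13 + 20*-70 = 0
  c_4 = -2*-85 + -123*15 + -32*-13 + -18*-70 = 1
Writing each c_i in base p = 7:
  c_1 = 1 = 1·7^0
  c_2 = 2 = 2·7^0
  c_3 = 0
  c_4 = 1 = 1·7^0
p-restricted factor λ_0 = (1, 2, 0, 1)

((1, 2, 0, 1),)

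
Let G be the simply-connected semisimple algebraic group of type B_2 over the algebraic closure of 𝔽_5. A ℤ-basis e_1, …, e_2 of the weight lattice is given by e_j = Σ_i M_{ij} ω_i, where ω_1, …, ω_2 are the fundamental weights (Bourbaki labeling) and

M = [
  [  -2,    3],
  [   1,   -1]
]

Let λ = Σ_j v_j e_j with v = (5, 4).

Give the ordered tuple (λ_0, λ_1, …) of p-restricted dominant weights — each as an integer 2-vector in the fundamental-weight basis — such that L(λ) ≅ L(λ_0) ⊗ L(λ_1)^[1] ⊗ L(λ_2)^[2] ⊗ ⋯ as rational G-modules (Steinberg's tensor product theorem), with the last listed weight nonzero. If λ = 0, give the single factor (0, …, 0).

ω-coordinates c = M·v, v = (5, 4):
  c_1 = -2*5 + 3*4 = 2
  c_2 = 1*5 + -1*4 = 1
Writing each c_i in base p = 5:
  c_1 = 2 = 2·5^0
  c_2 = 1 = 1·5^0
p-restricted factor λ_0 = (2, 1)

((2, 1),)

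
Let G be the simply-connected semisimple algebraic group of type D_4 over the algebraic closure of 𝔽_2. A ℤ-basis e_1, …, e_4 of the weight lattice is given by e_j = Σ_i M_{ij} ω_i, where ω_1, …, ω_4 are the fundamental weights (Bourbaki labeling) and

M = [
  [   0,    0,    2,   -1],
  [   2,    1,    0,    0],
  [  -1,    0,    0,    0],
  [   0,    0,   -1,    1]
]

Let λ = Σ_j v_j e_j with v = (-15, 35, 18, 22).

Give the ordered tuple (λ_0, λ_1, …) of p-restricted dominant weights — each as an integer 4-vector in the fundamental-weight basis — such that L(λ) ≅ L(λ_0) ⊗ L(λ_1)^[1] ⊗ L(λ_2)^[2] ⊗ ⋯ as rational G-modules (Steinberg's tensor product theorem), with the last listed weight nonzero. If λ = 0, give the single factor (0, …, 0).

In the fundamental-weight basis, λ has coordinates c = M·v (v = (-15, 35, 18, 22)):
  c_1 = (0)·(-15) + 0·35 + 2·18 + (-1)·(22) = 14
  c_2 = (2)·(-15) + 1·35 + 0·18 + 0·22 = 5
  c_3 = (-1)·(-15) + 0·35 + 0·18 + 0·22 = 15
  c_4 = (0)·(-15) + 0·35 + (-1)·(18) + 1·22 = 4
Base-2 expansion of each c_i:
  c_1 = 14 = 0·2^0 + 1·2^1 + 1·2^2 + 1·2^3
  c_2 = 5 = 1·2^0 + 0·2^1 + 1·2^2
  c_3 = 15 = 1·2^0 + 1·2^1 + 1·2^2 + 1·2^3
  c_4 = 4 = 0·2^0 + 0·2^1 + 1·2^2
Factor λ_0 = (0, 1, 1, 0)
Factor λ_1 = (1, 0, 1, 0)
Factor λ_2 = (1, 1, 1, 1)
Factor λ_3 = (1, 0, 1, 0)

((0, 1, 1, 0), (1, 0, 1, 0), (1, 1, 1, 1), (1, 0, 1, 0))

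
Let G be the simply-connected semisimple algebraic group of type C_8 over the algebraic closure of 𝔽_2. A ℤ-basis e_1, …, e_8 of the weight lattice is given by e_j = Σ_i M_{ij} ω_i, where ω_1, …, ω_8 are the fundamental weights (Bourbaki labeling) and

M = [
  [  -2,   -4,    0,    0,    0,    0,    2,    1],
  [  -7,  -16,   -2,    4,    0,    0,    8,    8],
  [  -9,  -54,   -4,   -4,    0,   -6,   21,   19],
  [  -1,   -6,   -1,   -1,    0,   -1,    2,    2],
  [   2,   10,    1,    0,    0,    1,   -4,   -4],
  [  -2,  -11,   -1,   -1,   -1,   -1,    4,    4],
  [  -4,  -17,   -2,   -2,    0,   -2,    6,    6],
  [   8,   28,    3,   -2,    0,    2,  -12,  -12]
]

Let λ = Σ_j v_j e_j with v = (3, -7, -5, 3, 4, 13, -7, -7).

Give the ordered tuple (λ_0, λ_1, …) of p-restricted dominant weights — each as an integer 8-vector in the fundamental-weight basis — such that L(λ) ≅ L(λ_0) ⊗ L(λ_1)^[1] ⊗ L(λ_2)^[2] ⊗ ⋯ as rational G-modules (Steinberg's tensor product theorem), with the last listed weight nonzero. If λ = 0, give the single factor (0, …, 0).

((1, 1, 1, 0, 0, 0, 1, 1),)

Compute c_i = Σ_j M_{ij} v_j with v = (3, -7, -5, 3, 4, 13, -7, -7):
  c_1 = -2*3 + -4*-7 + 0*-5 + 0*3 + 0*4 + 0*13 + 2*-7 + 1*-7 = 1
  c_2 = -7*3 + -16*-7 + -2*-5 + 4*3 + 0*4 + 0*13 + 8*-7 + 8*-7 = 1
  c_3 = -9*3 + -54*-7 + -4*-5 + -4*3 + 0*4 + -6*13 + 21*-7 + 19*-7 = 1
  c_4 = -1*3 + -6*-7 + -1*-5 + -1*3 + 0*4 + -1*13 + 2*-7 + 2*-7 = 0
  c_5 = 2*3 + 10*-7 + 1*-5 + 0*3 + 0*4 + 1*13 + -4*-7 + -4*-7 = 0
  c_6 = -2*3 + -11*-7 + -1*-5 + -1*3 + -1*4 + -1*13 + 4*-7 + 4*-7 = 0
  c_7 = -4*3 + -17*-7 + -2*-5 + -2*3 + 0*4 + -2*13 + 6*-7 + 6*-7 = 1
  c_8 = 8*3 + 28*-7 + 3*-5 + -2*3 + 0*4 + 2*13 + -12*-7 + -12*-7 = 1
Base-2 expansion of each c_i:
  c_1 = 1 = 1·2^0
  c_2 = 1 = 1·2^0
  c_3 = 1 = 1·2^0
  c_4 = 0
  c_5 = 0
  c_6 = 0
  c_7 = 1 = 1·2^0
  c_8 = 1 = 1·2^0
Factor λ_0 = (1, 1, 1, 0, 0, 0, 1, 1)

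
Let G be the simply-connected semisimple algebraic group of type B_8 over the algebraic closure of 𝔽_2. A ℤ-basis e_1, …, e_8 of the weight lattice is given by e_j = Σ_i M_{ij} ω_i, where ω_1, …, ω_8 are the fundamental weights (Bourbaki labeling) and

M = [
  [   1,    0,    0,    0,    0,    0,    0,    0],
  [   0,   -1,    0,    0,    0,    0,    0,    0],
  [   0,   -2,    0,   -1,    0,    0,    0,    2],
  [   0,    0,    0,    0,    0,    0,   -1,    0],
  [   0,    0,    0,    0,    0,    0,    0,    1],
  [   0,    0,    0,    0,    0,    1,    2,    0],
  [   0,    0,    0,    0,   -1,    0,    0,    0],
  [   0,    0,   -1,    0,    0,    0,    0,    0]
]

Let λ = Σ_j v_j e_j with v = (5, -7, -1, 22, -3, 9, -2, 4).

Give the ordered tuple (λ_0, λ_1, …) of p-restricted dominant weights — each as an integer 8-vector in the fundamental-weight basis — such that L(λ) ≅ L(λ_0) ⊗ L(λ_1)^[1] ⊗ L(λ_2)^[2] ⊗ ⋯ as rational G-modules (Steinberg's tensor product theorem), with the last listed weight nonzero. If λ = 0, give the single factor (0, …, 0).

((1, 1, 0, 0, 0, 1, 1, 1), (0, 1, 0, 1, 0, 0, 1, 0), (1, 1, 0, 0, 1, 1, 0, 0))

In the fundamental-weight basis, λ has coordinates c = M·v (v = (5, -7, -1, 22, -3, 9, -2, 4)):
  c_1 = 1*5 + 0*-7 + 0*-1 + 0*22 + 0*-3 + 0*9 + 0*-2 + 0*4 = 5
  c_2 = 0*5 + -1*-7 + 0*-1 + 0*22 + 0*-3 + 0*9 + 0*-2 + 0*4 = 7
  c_3 = 0*5 + -2*-7 + 0*-1 + -1*22 + 0*-3 + 0*9 + 0*-2 + 2*4 = 0
  c_4 = 0*5 + 0*-7 + 0*-1 + 0*22 + 0*-3 + 0*9 + -1*-2 + 0*4 = 2
  c_5 = 0*5 + 0*-7 + 0*-1 + 0*22 + 0*-3 + 0*9 + 0*-2 + 1*4 = 4
  c_6 = 0*5 + 0*-7 + 0*-1 + 0*22 + 0*-3 + 1*9 + 2*-2 + 0*4 = 5
  c_7 = 0*5 + 0*-7 + 0*-1 + 0*22 + -1*-3 + 0*9 + 0*-2 + 0*4 = 3
  c_8 = 0*5 + 0*-7 + -1*-1 + 0*22 + 0*-3 + 0*9 + 0*-2 + 0*4 = 1
p = 2; digits c_i = Σ_j d_{ij}·2^j, 0 ≤ d_{ij} < 2:
  c_1 = 5 = 1·2^0 + 0·2^1 + 1·2^2
  c_2 = 7 = 1·2^0 + 1·2^1 + 1·2^2
  c_3 = 0
  c_4 = 2 = 0·2^0 + 1·2^1
  c_5 = 4 = 0·2^0 + 0·2^1 + 1·2^2
  c_6 = 5 = 1·2^0 + 0·2^1 + 1·2^2
  c_7 = 3 = 1·2^0 + 1·2^1
  c_8 = 1 = 1·2^0
λ_0 = (1, 1, 0, 0, 0, 1, 1, 1)
λ_1 = (0, 1, 0, 1, 0, 0, 1, 0)
λ_2 = (1, 1, 0, 0, 1, 1, 0, 0)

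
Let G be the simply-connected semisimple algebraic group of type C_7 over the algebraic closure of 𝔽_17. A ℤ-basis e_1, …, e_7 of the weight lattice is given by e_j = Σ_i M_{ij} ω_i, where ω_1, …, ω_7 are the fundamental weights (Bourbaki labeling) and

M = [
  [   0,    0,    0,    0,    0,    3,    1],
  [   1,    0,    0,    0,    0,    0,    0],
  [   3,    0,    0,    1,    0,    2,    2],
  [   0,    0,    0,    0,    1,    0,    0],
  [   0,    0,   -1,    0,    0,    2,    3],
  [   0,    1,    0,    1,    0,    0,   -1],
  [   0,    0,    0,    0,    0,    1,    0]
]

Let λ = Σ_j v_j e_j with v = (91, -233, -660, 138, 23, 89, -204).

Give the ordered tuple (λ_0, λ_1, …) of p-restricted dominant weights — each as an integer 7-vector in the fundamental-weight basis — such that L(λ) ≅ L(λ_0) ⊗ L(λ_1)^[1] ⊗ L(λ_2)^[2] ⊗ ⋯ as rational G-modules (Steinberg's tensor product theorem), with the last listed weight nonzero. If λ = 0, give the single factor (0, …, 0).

((12, 6, 11, 6, 5, 7, 4), (3, 5, 10, 1, 13, 6, 5))

ω-coordinates c = M·v, v = (91, -233, -660, 138, 23, 89, -204):
  c_1 = 0*91 + 0*-233 + 0*-660 + 0*138 + 0*23 + 3*89 + 1*-204 = 63
  c_2 = 1*91 + 0*-233 + 0*-660 + 0*138 + 0*23 + 0*89 + 0*-204 = 91
  c_3 = 3*91 + 0*-233 + 0*-660 + 1*138 + 0*23 + 2*89 + 2*-204 = 181
  c_4 = 0*91 + 0*-233 + 0*-660 + 0*138 + 1*23 + 0*89 + 0*-204 = 23
  c_5 = 0*91 + 0*-233 + -1*-660 + 0*138 + 0*23 + 2*89 + 3*-204 = 226
  c_6 = 0*91 + 1*-233 + 0*-660 + 1*138 + 0*23 + 0*89 + -1*-204 = 109
  c_7 = 0*91 + 0*-233 + 0*-660 + 0*138 + 0*23 + 1*89 + 0*-204 = 89
Writing each c_i in base p = 17:
  c_1 = 63 = 12·17^0 + 3·17^1
  c_2 = 91 = 6·17^0 + 5·17^1
  c_3 = 181 = 11·17^0 + 10·17^1
  c_4 = 23 = 6·17^0 + 1·17^1
  c_5 = 226 = 5·17^0 + 13·17^1
  c_6 = 109 = 7·17^0 + 6·17^1
  c_7 = 89 = 4·17^0 + 5·17^1
λ_0 = (12, 6, 11, 6, 5, 7, 4)
λ_1 = (3, 5, 10, 1, 13, 6, 5)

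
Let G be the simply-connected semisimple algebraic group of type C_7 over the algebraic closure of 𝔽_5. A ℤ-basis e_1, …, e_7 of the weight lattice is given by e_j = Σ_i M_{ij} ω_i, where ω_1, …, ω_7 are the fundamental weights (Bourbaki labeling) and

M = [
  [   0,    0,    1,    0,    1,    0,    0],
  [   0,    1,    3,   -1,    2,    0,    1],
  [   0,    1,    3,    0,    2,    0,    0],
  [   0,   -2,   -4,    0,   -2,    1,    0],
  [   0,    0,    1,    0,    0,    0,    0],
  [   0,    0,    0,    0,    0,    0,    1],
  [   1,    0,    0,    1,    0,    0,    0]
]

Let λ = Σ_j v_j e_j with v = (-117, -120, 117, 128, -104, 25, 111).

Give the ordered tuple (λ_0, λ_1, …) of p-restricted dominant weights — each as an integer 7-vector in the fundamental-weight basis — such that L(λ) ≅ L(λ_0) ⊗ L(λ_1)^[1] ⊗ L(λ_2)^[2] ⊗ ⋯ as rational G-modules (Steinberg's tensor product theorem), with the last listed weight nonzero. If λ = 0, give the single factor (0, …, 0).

Change of basis e → ω: c = M·v where v = (-117, -120, 117, 128, -104, 25, 111):
  c_1 = 0*-117 + 0*-120 + 1*117 + 0*128 + 1*-104 + 0*25 + 0*111 = 13
  c_2 = 0*-117 + 1*-120 + 3*117 + -1*128 + 2*-104 + 0*25 + 1*111 = 6
  c_3 = 0*-117 + 1*-120 + 3*117 + 0*128 + 2*-104 + 0*25 + 0*111 = 23
  c_4 = 0*-117 + -2*-120 + -4*117 + 0*128 + -2*-104 + 1*25 + 0*111 = 5
  c_5 = 0*-117 + 0*-120 + 1*117 + 0*128 + 0*-104 + 0*25 + 0*111 = 117
  c_6 = 0*-117 + 0*-120 + 0*117 + 0*128 + 0*-104 + 0*25 + 1*111 = 111
  c_7 = 1*-117 + 0*-120 + 0*117 + 1*128 + 0*-104 + 0*25 + 0*111 = 11
p = 5; digits c_i = Σ_j d_{ij}·5^j, 0 ≤ d_{ij} < 5:
  c_1 = 13 = 3·5^0 + 2·5^1
  c_2 = 6 = 1·5^0 + 1·5^1
  c_3 = 23 = 3·5^0 + 4·5^1
  c_4 = 5 = 0·5^0 + 1·5^1
  c_5 = 117 = 2·5^0 + 3·5^1 + 4·5^2
  c_6 = 111 = 1·5^0 + 2·5^1 + 4·5^2
  c_7 = 11 = 1·5^0 + 2·5^1
λ_0 = (3, 1, 3, 0, 2, 1, 1)
λ_1 = (2, 1, 4, 1, 3, 2, 2)
λ_2 = (0, 0, 0, 0, 4, 4, 0)

((3, 1, 3, 0, 2, 1, 1), (2, 1, 4, 1, 3, 2, 2), (0, 0, 0, 0, 4, 4, 0))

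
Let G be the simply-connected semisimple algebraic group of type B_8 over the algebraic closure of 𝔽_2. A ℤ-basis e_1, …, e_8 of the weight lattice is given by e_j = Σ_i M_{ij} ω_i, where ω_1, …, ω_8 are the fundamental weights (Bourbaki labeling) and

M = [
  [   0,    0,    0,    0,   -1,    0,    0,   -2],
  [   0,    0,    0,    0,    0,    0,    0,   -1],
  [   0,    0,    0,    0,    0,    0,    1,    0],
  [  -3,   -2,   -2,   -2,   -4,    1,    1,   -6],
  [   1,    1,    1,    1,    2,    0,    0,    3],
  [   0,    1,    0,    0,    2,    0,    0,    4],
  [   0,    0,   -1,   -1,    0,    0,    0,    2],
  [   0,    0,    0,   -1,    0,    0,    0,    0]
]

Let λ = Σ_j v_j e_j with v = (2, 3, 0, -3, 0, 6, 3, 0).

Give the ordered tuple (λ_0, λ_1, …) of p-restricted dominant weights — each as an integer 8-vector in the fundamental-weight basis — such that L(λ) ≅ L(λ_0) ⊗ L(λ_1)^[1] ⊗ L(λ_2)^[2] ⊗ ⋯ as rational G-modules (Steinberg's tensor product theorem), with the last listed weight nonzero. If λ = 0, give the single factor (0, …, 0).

((0, 0, 1, 1, 0, 1, 1, 1), (0, 0, 1, 1, 1, 1, 1, 1))

Compute c_i = Σ_j M_{ij} v_j with v = (2, 3, 0, -3, 0, 6, 3, 0):
  c_1 = 0*2 + 0*3 + 0*0 + 0*-3 + -1*0 + 0*6 + 0*3 + -2*0 = 0
  c_2 = 0*2 + 0*3 + 0*0 + 0*-3 + 0*0 + 0*6 + 0*3 + -1*0 = 0
  c_3 = 0*2 + 0*3 + 0*0 + 0*-3 + 0*0 + 0*6 + 1*3 + 0*0 = 3
  c_4 = -3*2 + -2*3 + -2*0 + -2*-3 + -4*0 + 1*6 + 1*3 + -6*0 = 3
  c_5 = 1*2 + 1*3 + 1*0 + 1*-3 + 2*0 + 0*6 + 0*3 + 3*0 = 2
  c_6 = 0*2 + 1*3 + 0*0 + 0*-3 + 2*0 + 0*6 + 0*3 + 4*0 = 3
  c_7 = 0*2 + 0*3 + -1*0 + -1*-3 + 0*0 + 0*6 + 0*3 + 2*0 = 3
  c_8 = 0*2 + 0*3 + 0*0 + -1*-3 + 0*0 + 0*6 + 0*3 + 0*0 = 3
Expand coordinatewise in base 2:
  c_1 = 0
  c_2 = 0
  c_3 = 3 = 1·2^0 + 1·2^1
  c_4 = 3 = 1·2^0 + 1·2^1
  c_5 = 2 = 0·2^0 + 1·2^1
  c_6 = 3 = 1·2^0 + 1·2^1
  c_7 = 3 = 1·2^0 + 1·2^1
  c_8 = 3 = 1·2^0 + 1·2^1
Factor λ_0 = (0, 0, 1, 1, 0, 1, 1, 1)
Factor λ_1 = (0, 0, 1, 1, 1, 1, 1, 1)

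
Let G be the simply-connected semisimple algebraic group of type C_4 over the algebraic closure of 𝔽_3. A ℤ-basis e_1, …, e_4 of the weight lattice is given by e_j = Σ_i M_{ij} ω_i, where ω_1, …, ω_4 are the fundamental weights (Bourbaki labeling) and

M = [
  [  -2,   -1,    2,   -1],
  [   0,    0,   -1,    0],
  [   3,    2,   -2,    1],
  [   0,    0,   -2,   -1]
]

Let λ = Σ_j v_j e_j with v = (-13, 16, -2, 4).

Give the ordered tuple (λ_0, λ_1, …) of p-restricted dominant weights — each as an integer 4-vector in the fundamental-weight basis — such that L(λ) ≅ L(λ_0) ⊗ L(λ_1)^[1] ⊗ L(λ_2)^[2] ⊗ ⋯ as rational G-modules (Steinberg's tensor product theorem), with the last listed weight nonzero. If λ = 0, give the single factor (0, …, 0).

Change of basis e → ω: c = M·v where v = (-13, 16, -2, 4):
  c_1 = -2*-13 + -1*16 + 2*-2 + -1*4 = 2
  c_2 = 0*-13 + 0*16 + -1*-2 + 0*4 = 2
  c_3 = 3*-13 + 2*16 + -2*-2 + 1*4 = 1
  c_4 = 0*-13 + 0*16 + -2*-2 + -1*4 = 0
p = 3; digits c_i = Σ_j d_{ij}·3^j, 0 ≤ d_{ij} < 3:
  c_1 = 2 = 2·3^0
  c_2 = 2 = 2·3^0
  c_3 = 1 = 1·3^0
  c_4 = 0
p-restricted factor λ_0 = (2, 2, 1, 0)

((2, 2, 1, 0),)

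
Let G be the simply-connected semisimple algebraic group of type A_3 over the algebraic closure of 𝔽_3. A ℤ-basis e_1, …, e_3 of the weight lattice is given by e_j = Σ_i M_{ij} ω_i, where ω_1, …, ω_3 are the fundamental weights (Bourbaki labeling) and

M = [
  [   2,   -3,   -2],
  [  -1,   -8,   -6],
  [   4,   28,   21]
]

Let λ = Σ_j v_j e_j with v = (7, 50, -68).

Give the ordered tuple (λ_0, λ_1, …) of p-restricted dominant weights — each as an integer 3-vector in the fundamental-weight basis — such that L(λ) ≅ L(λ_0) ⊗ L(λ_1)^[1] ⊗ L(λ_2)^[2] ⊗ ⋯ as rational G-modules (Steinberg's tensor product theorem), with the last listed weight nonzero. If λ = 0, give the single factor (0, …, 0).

((0, 1, 0),)

In the fundamental-weight basis, λ has coordinates c = M·v (v = (7, 50, -68)):
  c_1 = (2)·(7) + (-3)·(50) + (-2)·(-68) = 0
  c_2 = (-1)·(7) + (-8)·(50) + (-6)·(-68) = 1
  c_3 = (4)·(7) + (28)·(50) + (21)·(-68) = 0
Writing each c_i in base p = 3:
  c_1 = 0
  c_2 = 1 = 1·3^0
  c_3 = 0
p-restricted factor λ_0 = (0, 1, 0)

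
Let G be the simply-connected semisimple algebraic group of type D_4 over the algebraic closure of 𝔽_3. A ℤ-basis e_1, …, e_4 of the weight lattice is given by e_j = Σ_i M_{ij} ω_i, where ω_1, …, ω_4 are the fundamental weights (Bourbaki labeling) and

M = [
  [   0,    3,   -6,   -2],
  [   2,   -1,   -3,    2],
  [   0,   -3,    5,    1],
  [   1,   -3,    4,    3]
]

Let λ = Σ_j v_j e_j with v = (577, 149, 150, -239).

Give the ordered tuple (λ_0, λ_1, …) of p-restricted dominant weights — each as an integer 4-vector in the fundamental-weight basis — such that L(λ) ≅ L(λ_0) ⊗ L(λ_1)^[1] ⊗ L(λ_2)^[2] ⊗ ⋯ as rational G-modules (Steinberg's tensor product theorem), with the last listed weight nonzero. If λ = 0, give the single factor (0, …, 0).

Change of basis e → ω: c = M·v where v = (577, 149, 150, -239):
  c_1 = 0·577 + 3·149 + (-6)·(150) + (-2)·(-239) = 25
  c_2 = 2·577 + (-1)·(149) + (-3)·(150) + (2)·(-239) = 77
  c_3 = 0·577 + (-3)·(149) + 5·150 + (1)·(-239) = 64
  c_4 = 1·577 + (-3)·(149) + 4·150 + (3)·(-239) = 13
p = 3; digits c_i = Σ_j d_{ij}·3^j, 0 ≤ d_{ij} < 3:
  c_1 = 25 = 1·3^0 + 2·3^1 + 2·3^2
  c_2 = 77 = 2·3^0 + 1·3^1 + 2·3^2 + 2·3^3
  c_3 = 64 = 1·3^0 + 0·3^1 + 1·3^2 + 2·3^3
  c_4 = 13 = 1·3^0 + 1·3^1 + 1·3^2
Factor λ_0 = (1, 2, 1, 1)
Factor λ_1 = (2, 1, 0, 1)
Factor λ_2 = (2, 2, 1, 1)
Factor λ_3 = (0, 2, 2, 0)

((1, 2, 1, 1), (2, 1, 0, 1), (2, 2, 1, 1), (0, 2, 2, 0))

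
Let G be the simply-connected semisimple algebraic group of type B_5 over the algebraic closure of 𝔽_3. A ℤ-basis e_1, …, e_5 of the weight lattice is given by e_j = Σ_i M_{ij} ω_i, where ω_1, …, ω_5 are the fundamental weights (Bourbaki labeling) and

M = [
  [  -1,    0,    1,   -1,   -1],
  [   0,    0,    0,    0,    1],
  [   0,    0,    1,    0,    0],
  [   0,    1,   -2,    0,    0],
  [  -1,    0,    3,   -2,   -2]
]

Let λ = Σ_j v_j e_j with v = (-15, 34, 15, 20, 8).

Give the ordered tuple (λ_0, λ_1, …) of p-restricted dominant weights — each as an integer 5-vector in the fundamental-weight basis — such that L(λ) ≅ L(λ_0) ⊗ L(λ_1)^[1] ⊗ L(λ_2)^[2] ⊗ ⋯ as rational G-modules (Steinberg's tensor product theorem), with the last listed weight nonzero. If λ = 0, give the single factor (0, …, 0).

((2, 2, 0, 1, 1), (0, 2, 2, 1, 1), (0, 0, 1, 0, 0))

ω-coordinates c = M·v, v = (-15, 34, 15, 20, 8):
  c_1 = -1*-15 + 0*34 + 1*15 + -1*20 + -1*8 = 2
  c_2 = 0*-15 + 0*34 + 0*15 + 0*20 + 1*8 = 8
  c_3 = 0*-15 + 0*34 + 1*15 + 0*20 + 0*8 = 15
  c_4 = 0*-15 + 1*34 + -2*15 + 0*20 + 0*8 = 4
  c_5 = -1*-15 + 0*34 + 3*15 + -2*20 + -2*8 = 4
Base-3 expansion of each c_i:
  c_1 = 2 = 2·3^0
  c_2 = 8 = 2·3^0 + 2·3^1
  c_3 = 15 = 0·3^0 + 2·3^1 + 1·3^2
  c_4 = 4 = 1·3^0 + 1·3^1
  c_5 = 4 = 1·3^0 + 1·3^1
p-restricted factor λ_0 = (2, 2, 0, 1, 1)
p-restricted factor λ_1 = (0, 2, 2, 1, 1)
p-restricted factor λ_2 = (0, 0, 1, 0, 0)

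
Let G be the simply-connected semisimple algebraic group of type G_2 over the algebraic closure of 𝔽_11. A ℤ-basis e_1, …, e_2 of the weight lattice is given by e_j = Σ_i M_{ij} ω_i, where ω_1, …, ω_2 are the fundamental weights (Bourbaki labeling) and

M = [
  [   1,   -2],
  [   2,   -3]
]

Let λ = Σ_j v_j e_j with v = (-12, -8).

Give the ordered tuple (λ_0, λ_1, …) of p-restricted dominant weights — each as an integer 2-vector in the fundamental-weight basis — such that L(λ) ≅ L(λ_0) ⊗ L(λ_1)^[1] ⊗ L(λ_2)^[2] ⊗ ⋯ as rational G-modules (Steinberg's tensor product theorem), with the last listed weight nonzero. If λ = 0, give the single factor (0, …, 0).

Converting to the ω-basis (c_i = row i of M dotted with v = (-12, -8)):
  c_1 = (1)·(-12) + (-2)·(-8) = 4
  c_2 = (2)·(-12) + (-3)·(-8) = 0
Base-11 expansion of each c_i:
  c_1 = 4 = 4·11^0
  c_2 = 0
p-restricted factor λ_0 = (4, 0)

((4, 0),)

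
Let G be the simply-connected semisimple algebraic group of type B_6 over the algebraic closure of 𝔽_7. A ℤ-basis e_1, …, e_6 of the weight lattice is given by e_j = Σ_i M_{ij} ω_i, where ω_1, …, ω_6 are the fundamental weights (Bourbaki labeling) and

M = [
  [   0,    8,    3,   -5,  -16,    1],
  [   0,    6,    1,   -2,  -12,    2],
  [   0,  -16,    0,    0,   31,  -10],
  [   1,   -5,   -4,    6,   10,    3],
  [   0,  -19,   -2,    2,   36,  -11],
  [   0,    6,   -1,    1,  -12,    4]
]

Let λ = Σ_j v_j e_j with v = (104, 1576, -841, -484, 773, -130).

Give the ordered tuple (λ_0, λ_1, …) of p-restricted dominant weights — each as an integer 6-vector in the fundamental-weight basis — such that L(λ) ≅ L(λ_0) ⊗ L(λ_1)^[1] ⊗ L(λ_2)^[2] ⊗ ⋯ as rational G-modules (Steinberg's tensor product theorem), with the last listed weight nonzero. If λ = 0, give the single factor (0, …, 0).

Converting to the ω-basis (c_i = row i of M dotted with v = (104, 1576, -841, -484, 773, -130)):
  c_1 = 0·104 + 8·1576 + (3)·(-841) + (-5)·(-484) + (-16)·(773) + (1)·(-130) = 7
  c_2 = 0·104 + 6·1576 + (1)·(-841) + (-2)·(-484) + (-12)·(773) + (2)·(-130) = 47
  c_3 = 0·104 + (-16)·(1576) + (0)·(-841) + (0)·(-484) + 31·773 + (-10)·(-130) = 47
  c_4 = 1·104 + (-5)·(1576) + (-4)·(-841) + (6)·(-484) + 10·773 + (3)·(-130) = 24
  c_5 = 0·104 + (-19)·(1576) + (-2)·(-841) + (2)·(-484) + 36·773 + (-11)·(-130) = 28
  c_6 = 0·104 + 6·1576 + (-1)·(-841) + (1)·(-484) + (-12)·(773) + (4)·(-130) = 17
Base-7 expansion of each c_i:
  c_1 = 7 = 0·7^0 + 1·7^1
  c_2 = 47 = 5·7^0 + 6·7^1
  c_3 = 47 = 5·7^0 + 6·7^1
  c_4 = 24 = 3·7^0 + 3·7^1
  c_5 = 28 = 0·7^0 + 4·7^1
  c_6 = 17 = 3·7^0 + 2·7^1
λ_0 = (0, 5, 5, 3, 0, 3)
λ_1 = (1, 6, 6, 3, 4, 2)

((0, 5, 5, 3, 0, 3), (1, 6, 6, 3, 4, 2))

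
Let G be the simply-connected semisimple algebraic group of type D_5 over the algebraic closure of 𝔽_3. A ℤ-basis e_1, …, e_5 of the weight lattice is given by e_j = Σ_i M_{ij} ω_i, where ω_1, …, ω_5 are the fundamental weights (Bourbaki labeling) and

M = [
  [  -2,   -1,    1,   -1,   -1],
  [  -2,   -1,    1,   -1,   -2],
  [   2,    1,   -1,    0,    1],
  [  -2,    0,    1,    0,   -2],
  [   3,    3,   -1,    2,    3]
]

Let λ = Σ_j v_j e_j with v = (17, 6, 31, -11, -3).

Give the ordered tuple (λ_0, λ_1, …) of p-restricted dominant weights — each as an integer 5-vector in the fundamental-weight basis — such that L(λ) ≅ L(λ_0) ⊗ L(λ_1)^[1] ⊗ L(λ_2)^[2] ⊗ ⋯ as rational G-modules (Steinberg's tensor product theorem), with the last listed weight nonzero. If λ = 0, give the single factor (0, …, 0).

((2, 2, 0, 0, 1), (1, 2, 2, 1, 2))

Converting to the ω-basis (c_i = row i of M dotted with v = (17, 6, 31, -11, -3)):
  c_1 = (-2)·(17) + (-1)·(6) + 1·31 + (-1)·(-11) + (-1)·(-3) = 5
  c_2 = (-2)·(17) + (-1)·(6) + 1·31 + (-1)·(-11) + (-2)·(-3) = 8
  c_3 = 2·17 + 1·6 + (-1)·(31) + (0)·(-11) + (1)·(-3) = 6
  c_4 = (-2)·(17) + 0·6 + 1·31 + (0)·(-11) + (-2)·(-3) = 3
  c_5 = 3·17 + 3·6 + (-1)·(31) + (2)·(-11) + (3)·(-3) = 7
Base-3 expansion of each c_i:
  c_1 = 5 = 2·3^0 + 1·3^1
  c_2 = 8 = 2·3^0 + 2·3^1
  c_3 = 6 = 0·3^0 + 2·3^1
  c_4 = 3 = 0·3^0 + 1·3^1
  c_5 = 7 = 1·3^0 + 2·3^1
Factor λ_0 = (2, 2, 0, 0, 1)
Factor λ_1 = (1, 2, 2, 1, 2)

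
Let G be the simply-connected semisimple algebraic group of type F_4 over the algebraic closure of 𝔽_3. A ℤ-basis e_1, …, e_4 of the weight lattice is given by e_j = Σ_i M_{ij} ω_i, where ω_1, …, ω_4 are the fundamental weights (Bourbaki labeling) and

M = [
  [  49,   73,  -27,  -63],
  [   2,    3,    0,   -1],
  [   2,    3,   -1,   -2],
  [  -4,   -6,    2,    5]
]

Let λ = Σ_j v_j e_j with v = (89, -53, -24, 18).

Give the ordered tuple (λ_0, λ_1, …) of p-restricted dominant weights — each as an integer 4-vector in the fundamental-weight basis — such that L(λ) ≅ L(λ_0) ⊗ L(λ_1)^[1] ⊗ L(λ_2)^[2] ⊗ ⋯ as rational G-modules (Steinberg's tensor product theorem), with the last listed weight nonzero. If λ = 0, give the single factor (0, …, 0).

Change of basis e → ω: c = M·v where v = (89, -53, -24, 18):
  c_1 = 49·89 + (73)·(-53) + (-27)·(-24) + (-63)·(18) = 6
  c_2 = 2·89 + (3)·(-53) + (0)·(-24) + (-1)·(18) = 1
  c_3 = 2·89 + (3)·(-53) + (-1)·(-24) + (-2)·(18) = 7
  c_4 = (-4)·(89) + (-6)·(-53) + (2)·(-24) + 5·18 = 4
p = 3; digits c_i = Σ_j d_{ij}·3^j, 0 ≤ d_{ij} < 3:
  c_1 = 6 = 0·3^0 + 2·3^1
  c_2 = 1 = 1·3^0
  c_3 = 7 = 1·3^0 + 2·3^1
  c_4 = 4 = 1·3^0 + 1·3^1
Factor λ_0 = (0, 1, 1, 1)
Factor λ_1 = (2, 0, 2, 1)

((0, 1, 1, 1), (2, 0, 2, 1))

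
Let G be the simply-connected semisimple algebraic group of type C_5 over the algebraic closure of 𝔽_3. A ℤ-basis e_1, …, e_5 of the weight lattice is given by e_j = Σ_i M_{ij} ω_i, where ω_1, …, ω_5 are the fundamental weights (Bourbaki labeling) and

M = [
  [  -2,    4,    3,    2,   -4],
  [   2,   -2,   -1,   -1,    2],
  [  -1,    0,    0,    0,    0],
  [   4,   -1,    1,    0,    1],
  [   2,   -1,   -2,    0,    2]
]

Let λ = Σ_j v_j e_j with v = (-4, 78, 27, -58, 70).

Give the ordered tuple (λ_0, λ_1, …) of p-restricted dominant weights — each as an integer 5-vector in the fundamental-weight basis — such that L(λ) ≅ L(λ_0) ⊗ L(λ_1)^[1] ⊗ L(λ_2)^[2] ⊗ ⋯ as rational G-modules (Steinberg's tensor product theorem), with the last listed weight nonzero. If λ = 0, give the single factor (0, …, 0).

((2, 1, 1, 0, 0), (1, 2, 1, 1, 0))

Converting to the ω-basis (c_i = row i of M dotted with v = (-4, 78, 27, -58, 70)):
  c_1 = -2*-4 + 4*78 + 3*27 + 2*-58 + -4*70 = 5
  c_2 = 2*-4 + -2*78 + -1*27 + -1*-58 + 2*70 = 7
  c_3 = -1*-4 + 0*78 + 0*27 + 0*-58 + 0*70 = 4
  c_4 = 4*-4 + -1*78 + 1*27 + 0*-58 + 1*70 = 3
  c_5 = 2*-4 + -1*78 + -2*27 + 0*-58 + 2*70 = 0
Base-3 expansion of each c_i:
  c_1 = 5 = 2·3^0 + 1·3^1
  c_2 = 7 = 1·3^0 + 2·3^1
  c_3 = 4 = 1·3^0 + 1·3^1
  c_4 = 3 = 0·3^0 + 1·3^1
  c_5 = 0
λ_0 = (2, 1, 1, 0, 0)
λ_1 = (1, 2, 1, 1, 0)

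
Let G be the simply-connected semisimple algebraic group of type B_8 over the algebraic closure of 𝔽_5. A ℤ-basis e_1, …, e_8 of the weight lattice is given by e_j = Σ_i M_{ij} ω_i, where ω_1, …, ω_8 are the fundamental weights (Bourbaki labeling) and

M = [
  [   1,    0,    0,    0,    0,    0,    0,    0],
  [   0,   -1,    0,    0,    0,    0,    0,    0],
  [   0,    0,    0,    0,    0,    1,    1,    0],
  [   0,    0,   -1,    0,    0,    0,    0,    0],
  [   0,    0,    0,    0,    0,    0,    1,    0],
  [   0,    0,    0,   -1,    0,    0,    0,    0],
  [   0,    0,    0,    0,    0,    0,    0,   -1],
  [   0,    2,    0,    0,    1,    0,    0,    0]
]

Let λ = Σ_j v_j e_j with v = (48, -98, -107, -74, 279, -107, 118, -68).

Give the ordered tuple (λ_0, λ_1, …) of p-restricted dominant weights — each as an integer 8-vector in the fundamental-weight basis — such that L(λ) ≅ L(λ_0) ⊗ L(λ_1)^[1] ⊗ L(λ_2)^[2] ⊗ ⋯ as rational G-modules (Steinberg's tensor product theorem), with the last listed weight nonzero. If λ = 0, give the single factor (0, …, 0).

Change of basis e → ω: c = M·v where v = (48, -98, -107, -74, 279, -107, 118, -68):
  c_1 = 1·48 + (0)·(-98) + (0)·(-107) + (0)·(-74) + 0·279 + (0)·(-107) + 0·118 + (0)·(-68) = 48
  c_2 = 0·48 + (-1)·(-98) + (0)·(-107) + (0)·(-74) + 0·279 + (0)·(-107) + 0·118 + (0)·(-68) = 98
  c_3 = 0·48 + (0)·(-98) + (0)·(-107) + (0)·(-74) + 0·279 + (1)·(-107) + 1·118 + (0)·(-68) = 11
  c_4 = 0·48 + (0)·(-98) + (-1)·(-107) + (0)·(-74) + 0·279 + (0)·(-107) + 0·118 + (0)·(-68) = 107
  c_5 = 0·48 + (0)·(-98) + (0)·(-107) + (0)·(-74) + 0·279 + (0)·(-107) + 1·118 + (0)·(-68) = 118
  c_6 = 0·48 + (0)·(-98) + (0)·(-107) + (-1)·(-74) + 0·279 + (0)·(-107) + 0·118 + (0)·(-68) = 74
  c_7 = 0·48 + (0)·(-98) + (0)·(-107) + (0)·(-74) + 0·279 + (0)·(-107) + 0·118 + (-1)·(-68) = 68
  c_8 = 0·48 + (2)·(-98) + (0)·(-107) + (0)·(-74) + 1·279 + (0)·(-107) + 0·118 + (0)·(-68) = 83
Expand coordinatewise in base 5:
  c_1 = 48 = 3·5^0 + 4·5^1 + 1·5^2
  c_2 = 98 = 3·5^0 + 4·5^1 + 3·5^2
  c_3 = 11 = 1·5^0 + 2·5^1
  c_4 = 107 = 2·5^0 + 1·5^1 + 4·5^2
  c_5 = 118 = 3·5^0 + 3·5^1 + 4·5^2
  c_6 = 74 = 4·5^0 + 4·5^1 + 2·5^2
  c_7 = 68 = 3·5^0 + 3·5^1 + 2·5^2
  c_8 = 83 = 3·5^0 + 1·5^1 + 3·5^2
Factor λ_0 = (3, 3, 1, 2, 3, 4, 3, 3)
Factor λ_1 = (4, 4, 2, 1, 3, 4, 3, 1)
Factor λ_2 = (1, 3, 0, 4, 4, 2, 2, 3)

((3, 3, 1, 2, 3, 4, 3, 3), (4, 4, 2, 1, 3, 4, 3, 1), (1, 3, 0, 4, 4, 2, 2, 3))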